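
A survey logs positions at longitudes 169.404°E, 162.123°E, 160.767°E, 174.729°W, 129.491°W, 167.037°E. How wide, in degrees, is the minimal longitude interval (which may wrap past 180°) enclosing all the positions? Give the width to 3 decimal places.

Sort the longitudes: -174.729°, -129.491°, +160.767°, +162.123°, +167.037°, +169.404°.
Eastward gaps between consecutive values (wrapping around): 45.238°, 290.258°, 1.356°, 4.914°, 2.367°, 15.867°.
Largest gap = 290.258° ⇒ minimal covering band is its complement: 360° − 290.258° = 69.742°.
Band runs from +160.767° eastward to -129.491°, crossing the antimeridian.

69.742°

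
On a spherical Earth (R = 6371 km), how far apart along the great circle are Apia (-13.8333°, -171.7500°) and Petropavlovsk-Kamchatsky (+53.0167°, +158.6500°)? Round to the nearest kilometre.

Δλ = 158.6500 − -171.7500 = 330.4000°; wrapped into (−180°, 180°]: -29.6000°.
Δφ = 53.0167 − -13.8333 = 66.8500°.
a = sin²(Δφ/2) + cos φ₁ · cos φ₂ · sin²(Δλ/2) = 0.341546.
c = 2·atan2(√a, √(1−a)) = 1.24833 rad → d = 6371·c ≈ 7953.11 km.

7953 km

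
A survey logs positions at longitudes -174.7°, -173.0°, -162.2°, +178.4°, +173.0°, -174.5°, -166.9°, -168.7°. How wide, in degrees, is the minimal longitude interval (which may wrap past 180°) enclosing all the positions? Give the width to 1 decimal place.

24.8°

Sort the longitudes: -174.7°, -174.5°, -173.0°, -168.7°, -166.9°, -162.2°, +173.0°, +178.4°.
Eastward gaps between consecutive values (wrapping around): 0.2°, 1.5°, 4.3°, 1.8°, 4.7°, 335.2°, 5.4°, 6.9°.
Largest gap = 335.2° ⇒ minimal covering band is its complement: 360° − 335.2° = 24.8°.
Band runs from +173.0° eastward to -162.2°, crossing the antimeridian.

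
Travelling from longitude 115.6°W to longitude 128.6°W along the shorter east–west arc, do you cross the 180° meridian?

Signed shortest Δλ = ((-128.6 − -115.6 + 180) mod 360) − 180 = -13.0°.
Going west by 13.0° from -115.6° reaches -128.6° without touching 180°.

No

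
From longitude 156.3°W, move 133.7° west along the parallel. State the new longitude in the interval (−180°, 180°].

70.0°E

Start at -156.3°; shift −133.7° → -290.0°.
-290.0° lies outside (−180°, 180°]; add 360° → +70.0°.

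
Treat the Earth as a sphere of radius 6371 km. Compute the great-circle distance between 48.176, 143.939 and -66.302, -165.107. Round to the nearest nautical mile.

7259 nmi

Δλ = -165.107 − 143.939 = -309.046°; wrapped into (−180°, 180°]: 50.954°.
Δφ = -66.302 − 48.176 = -114.478°.
a = sin²(Δφ/2) + cos φ₁ · cos φ₂ · sin²(Δλ/2) = 0.756762.
c = 2·atan2(√a, √(1−a)) = 2.11008 rad → d = 6371·c ≈ 13443.34 km ≈ 7258.82 nmi.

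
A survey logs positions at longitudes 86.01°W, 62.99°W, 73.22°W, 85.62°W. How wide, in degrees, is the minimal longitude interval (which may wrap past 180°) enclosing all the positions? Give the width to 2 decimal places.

Sort the longitudes: -86.01°, -85.62°, -73.22°, -62.99°.
Eastward gaps between consecutive values (wrapping around): 0.39°, 12.40°, 10.23°, 336.98°.
Largest gap = 336.98° ⇒ minimal covering band is its complement: 360° − 336.98° = 23.02°.
Band runs from -86.01° eastward to -62.99°.

23.02°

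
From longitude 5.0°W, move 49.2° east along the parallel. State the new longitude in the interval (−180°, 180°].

Start at -5.0°; shift +49.2° → +44.2°.
+44.2° already lies in (−180°, 180°].

44.2°E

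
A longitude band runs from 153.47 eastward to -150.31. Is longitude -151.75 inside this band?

Yes

Band width going east from +153.47° to -150.31°: ((-150.31 − 153.47) mod 360) = 56.22°.
Offset of -151.75° east of the west edge: ((-151.75 − 153.47) mod 360) = 54.78°.
54.78° ≤ 56.22° ⇒ inside.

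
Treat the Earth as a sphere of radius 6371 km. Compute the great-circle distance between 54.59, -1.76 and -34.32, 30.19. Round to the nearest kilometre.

10348 km

Δλ = 30.19 − -1.76 = 31.95°.
Δφ = -34.32 − 54.59 = -88.91°.
a = sin²(Δφ/2) + cos φ₁ · cos φ₂ · sin²(Δλ/2) = 0.526736.
c = 2·atan2(√a, √(1−a)) = 1.62429 rad → d = 6371·c ≈ 10348.38 km.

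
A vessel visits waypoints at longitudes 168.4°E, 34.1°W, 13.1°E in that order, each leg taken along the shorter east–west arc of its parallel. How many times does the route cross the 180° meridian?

Leg 1: +168.4° → -34.1°, shortest Δλ = 157.5° (east) — crosses 180°.
Leg 2: -34.1° → +13.1°, shortest Δλ = 47.2° (east) — does not cross 180°.
Total crossings: 1.

1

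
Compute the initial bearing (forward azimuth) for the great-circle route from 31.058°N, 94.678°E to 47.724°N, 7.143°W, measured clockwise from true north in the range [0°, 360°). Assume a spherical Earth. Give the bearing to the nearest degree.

317°

Δλ = -7.143 − 94.678 = -101.821°.
θ = atan2( sin Δλ · cos φ₂ , cos φ₁ · sin φ₂ − sin φ₁ · cos φ₂ · cos Δλ )
  = atan2(-0.65844, 0.70494) = -43.047° → normalised to [0°, 360°): 316.953°.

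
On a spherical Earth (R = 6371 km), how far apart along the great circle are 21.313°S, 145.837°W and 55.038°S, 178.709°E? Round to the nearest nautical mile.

Δλ = 178.709 − -145.837 = 324.546°; wrapped into (−180°, 180°]: -35.454°.
Δφ = -55.038 − -21.313 = -33.725°.
a = sin²(Δφ/2) + cos φ₁ · cos φ₂ · sin²(Δλ/2) = 0.133636.
c = 2·atan2(√a, √(1−a)) = 0.74847 rad → d = 6371·c ≈ 4768.53 km ≈ 2574.80 nmi.

2575 nmi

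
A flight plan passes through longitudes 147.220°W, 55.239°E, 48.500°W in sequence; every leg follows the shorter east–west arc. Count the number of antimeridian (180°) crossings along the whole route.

1

Leg 1: -147.220° → +55.239°, shortest Δλ = -157.541° (west) — crosses 180°.
Leg 2: +55.239° → -48.500°, shortest Δλ = -103.739° (west) — does not cross 180°.
Total crossings: 1.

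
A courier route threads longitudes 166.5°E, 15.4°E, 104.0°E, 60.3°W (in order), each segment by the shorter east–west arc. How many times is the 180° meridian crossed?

0

Leg 1: +166.5° → +15.4°, shortest Δλ = -151.1° (west) — does not cross 180°.
Leg 2: +15.4° → +104.0°, shortest Δλ = 88.6° (east) — does not cross 180°.
Leg 3: +104.0° → -60.3°, shortest Δλ = -164.3° (west) — does not cross 180°.
Total crossings: 0.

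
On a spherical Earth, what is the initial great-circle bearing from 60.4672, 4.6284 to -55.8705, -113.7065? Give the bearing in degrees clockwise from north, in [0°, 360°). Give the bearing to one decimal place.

Δλ = -113.7065 − 4.6284 = -118.3349°.
θ = atan2( sin Δλ · cos φ₂ , cos φ₁ · sin φ₂ − sin φ₁ · cos φ₂ · cos Δλ )
  = atan2(-0.49384, -0.17633) = -109.649° → normalised to [0°, 360°): 250.351°.

250.4°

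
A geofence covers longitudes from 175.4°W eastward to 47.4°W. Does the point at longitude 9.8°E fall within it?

Band width going east from -175.4° to -47.4°: ((-47.4 − -175.4) mod 360) = 128.0°.
Offset of +9.8° east of the west edge: ((9.8 − -175.4) mod 360) = 185.2°.
185.2° > 128.0° ⇒ outside.

No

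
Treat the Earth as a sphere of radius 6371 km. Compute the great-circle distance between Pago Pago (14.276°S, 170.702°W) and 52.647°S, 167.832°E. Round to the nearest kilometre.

Δλ = 167.832 − -170.702 = 338.534°; wrapped into (−180°, 180°]: -21.466°.
Δφ = -52.647 − -14.276 = -38.371°.
a = sin²(Δφ/2) + cos φ₁ · cos φ₂ · sin²(Δλ/2) = 0.128389.
c = 2·atan2(√a, √(1−a)) = 0.73292 rad → d = 6371·c ≈ 4669.45 km.

4669 km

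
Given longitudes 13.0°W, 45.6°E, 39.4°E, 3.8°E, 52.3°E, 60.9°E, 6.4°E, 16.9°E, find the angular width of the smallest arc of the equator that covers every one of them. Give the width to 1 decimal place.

73.9°

Sort the longitudes: -13.0°, +3.8°, +6.4°, +16.9°, +39.4°, +45.6°, +52.3°, +60.9°.
Eastward gaps between consecutive values (wrapping around): 16.8°, 2.6°, 10.5°, 22.5°, 6.2°, 6.7°, 8.6°, 286.1°.
Largest gap = 286.1° ⇒ minimal covering band is its complement: 360° − 286.1° = 73.9°.
Band runs from -13.0° eastward to +60.9°.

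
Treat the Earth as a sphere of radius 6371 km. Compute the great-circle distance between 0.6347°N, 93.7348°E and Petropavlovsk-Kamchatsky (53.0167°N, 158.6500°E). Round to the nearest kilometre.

8306 km

Δλ = 158.6500 − 93.7348 = 64.9152°.
Δφ = 53.0167 − 0.6347 = 52.3820°.
a = sin²(Δφ/2) + cos φ₁ · cos φ₂ · sin²(Δλ/2) = 0.368060.
c = 2·atan2(√a, √(1−a)) = 1.30375 rad → d = 6371·c ≈ 8306.22 km.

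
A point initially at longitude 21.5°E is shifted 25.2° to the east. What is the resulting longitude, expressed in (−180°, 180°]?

Start at +21.5°; shift +25.2° → +46.7°.
+46.7° already lies in (−180°, 180°].

46.7°E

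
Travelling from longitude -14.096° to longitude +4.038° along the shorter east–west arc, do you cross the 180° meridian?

No

Signed shortest Δλ = ((4.038 − -14.096 + 180) mod 360) − 180 = 18.134°.
Going east by 18.134° from -14.096° reaches +4.038° without touching 180°.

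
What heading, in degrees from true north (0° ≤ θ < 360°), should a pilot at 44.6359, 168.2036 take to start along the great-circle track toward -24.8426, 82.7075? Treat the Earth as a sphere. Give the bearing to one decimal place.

248.9°

Δλ = 82.7075 − 168.2036 = -85.4961°.
θ = atan2( sin Δλ · cos φ₂ , cos φ₁ · sin φ₂ − sin φ₁ · cos φ₂ · cos Δλ )
  = atan2(-0.90466, -0.34902) = -111.097° → normalised to [0°, 360°): 248.903°.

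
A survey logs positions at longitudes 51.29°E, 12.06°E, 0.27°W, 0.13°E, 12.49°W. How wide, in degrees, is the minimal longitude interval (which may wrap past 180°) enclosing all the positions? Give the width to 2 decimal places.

Sort the longitudes: -12.49°, -0.27°, +0.13°, +12.06°, +51.29°.
Eastward gaps between consecutive values (wrapping around): 12.22°, 0.40°, 11.93°, 39.23°, 296.22°.
Largest gap = 296.22° ⇒ minimal covering band is its complement: 360° − 296.22° = 63.78°.
Band runs from -12.49° eastward to +51.29°.

63.78°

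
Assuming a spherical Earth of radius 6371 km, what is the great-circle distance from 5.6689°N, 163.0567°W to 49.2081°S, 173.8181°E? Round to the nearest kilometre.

6500 km

Δλ = 173.8181 − -163.0567 = 336.8748°; wrapped into (−180°, 180°]: -23.1252°.
Δφ = -49.2081 − 5.6689 = -54.8770°.
a = sin²(Δφ/2) + cos φ₁ · cos φ₂ · sin²(Δλ/2) = 0.238452.
c = 2·atan2(√a, √(1−a)) = 1.02032 rad → d = 6371·c ≈ 6500.44 km.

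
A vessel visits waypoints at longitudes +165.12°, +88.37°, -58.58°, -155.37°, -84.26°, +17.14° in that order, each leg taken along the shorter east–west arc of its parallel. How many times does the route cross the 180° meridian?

0

Leg 1: +165.12° → +88.37°, shortest Δλ = -76.75° (west) — does not cross 180°.
Leg 2: +88.37° → -58.58°, shortest Δλ = -146.95° (west) — does not cross 180°.
Leg 3: -58.58° → -155.37°, shortest Δλ = -96.79° (west) — does not cross 180°.
Leg 4: -155.37° → -84.26°, shortest Δλ = 71.11° (east) — does not cross 180°.
Leg 5: -84.26° → +17.14°, shortest Δλ = 101.4° (east) — does not cross 180°.
Total crossings: 0.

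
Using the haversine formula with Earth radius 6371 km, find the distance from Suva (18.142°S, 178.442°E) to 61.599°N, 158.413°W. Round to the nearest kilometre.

Δλ = -158.413 − 178.442 = -336.855°; wrapped into (−180°, 180°]: 23.145°.
Δφ = 61.599 − -18.142 = 79.741°.
a = sin²(Δφ/2) + cos φ₁ · cos φ₂ · sin²(Δλ/2) = 0.429141.
c = 2·atan2(√a, √(1−a)) = 1.42860 rad → d = 6371·c ≈ 9101.61 km.

9102 km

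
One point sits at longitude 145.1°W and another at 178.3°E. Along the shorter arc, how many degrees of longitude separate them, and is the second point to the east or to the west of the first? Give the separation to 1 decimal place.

36.6° west

Raw difference: 178.3 − -145.1 = 323.4°.
Normalise into (−180°, 180°]: 323.4° − 360° = -36.6°.
Negative ⇒ the second point lies to the west; separation 36.6°.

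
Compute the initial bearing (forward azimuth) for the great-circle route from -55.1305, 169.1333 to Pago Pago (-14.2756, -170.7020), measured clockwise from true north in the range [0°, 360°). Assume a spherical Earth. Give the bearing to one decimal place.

Δλ = -170.7020 − 169.1333 = -339.8353°; wrapped into (−180°, 180°]: 20.1647°.
θ = atan2( sin Δλ · cos φ₂ , cos φ₁ · sin φ₂ − sin φ₁ · cos φ₂ · cos Δλ )
  = atan2(0.33408, 0.60541) = 28.891° → normalised to [0°, 360°): 28.891°.

28.9°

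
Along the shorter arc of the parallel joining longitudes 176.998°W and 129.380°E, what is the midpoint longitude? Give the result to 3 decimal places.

156.191°E

Signed shortest Δλ from -176.998° to +129.380° is -53.622°.
Midpoint longitude = -176.998° + (-53.622°)/2 = -176.998° − 26.811° = -203.809°.
Normalise into (−180°, 180°]: +156.191°.
(The naïve average (-176.998 + +129.380)/2 = -23.809° is on the wrong side of the globe.)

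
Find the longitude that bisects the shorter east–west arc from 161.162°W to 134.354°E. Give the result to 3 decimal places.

Signed shortest Δλ from -161.162° to +134.354° is -64.484°.
Midpoint longitude = -161.162° + (-64.484°)/2 = -161.162° − 32.242° = -193.404°.
Normalise into (−180°, 180°]: +166.596°.
(The naïve average (-161.162 + +134.354)/2 = -13.404° is on the wrong side of the globe.)

166.596°E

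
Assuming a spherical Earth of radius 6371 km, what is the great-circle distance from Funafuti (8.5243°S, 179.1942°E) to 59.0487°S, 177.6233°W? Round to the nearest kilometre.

5625 km

Δλ = -177.6233 − 179.1942 = -356.8175°; wrapped into (−180°, 180°]: 3.1825°.
Δφ = -59.0487 − -8.5243 = -50.5244°.
a = sin²(Δφ/2) + cos φ₁ · cos φ₂ · sin²(Δλ/2) = 0.182517.
c = 2·atan2(√a, √(1−a)) = 0.88283 rad → d = 6371·c ≈ 5624.53 km.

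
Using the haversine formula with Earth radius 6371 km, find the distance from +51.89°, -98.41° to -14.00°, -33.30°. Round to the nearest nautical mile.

Δλ = -33.30 − -98.41 = 65.11°.
Δφ = -14.00 − 51.89 = -65.89°.
a = sin²(Δφ/2) + cos φ₁ · cos φ₂ · sin²(Δλ/2) = 0.469156.
c = 2·atan2(√a, √(1−a)) = 1.50907 rad → d = 6371·c ≈ 9614.28 km ≈ 5191.30 nmi.

5191 nmi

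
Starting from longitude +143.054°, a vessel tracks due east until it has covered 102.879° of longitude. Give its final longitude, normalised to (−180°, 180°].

Start at +143.054°; shift +102.879° → +245.933°.
+245.933° lies outside (−180°, 180°]; subtract 360° → -114.067°.

-114.067°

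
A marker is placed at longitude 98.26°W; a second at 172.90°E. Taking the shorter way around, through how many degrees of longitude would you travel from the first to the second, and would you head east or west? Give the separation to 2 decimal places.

Raw difference: 172.90 − -98.26 = 271.16°.
Normalise into (−180°, 180°]: 271.16° − 360° = -88.84°.
Negative ⇒ the second point lies to the west; separation 88.84°.

88.84° west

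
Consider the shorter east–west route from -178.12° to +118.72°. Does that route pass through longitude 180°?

Naïve |118.72 − -178.12| = 296.84° > 180°, so the shorter arc goes the other way round — across 180°.
Signed shortest Δλ = ((118.72 − -178.12 + 180) mod 360) − 180 = -63.16°.
Going west by 63.16° from -178.12° passes through 180° before reaching +118.72°.

Yes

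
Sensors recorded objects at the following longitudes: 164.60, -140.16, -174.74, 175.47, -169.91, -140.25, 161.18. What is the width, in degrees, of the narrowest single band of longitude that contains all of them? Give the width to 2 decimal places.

Sort the longitudes: -174.74°, -169.91°, -140.25°, -140.16°, +161.18°, +164.60°, +175.47°.
Eastward gaps between consecutive values (wrapping around): 4.83°, 29.66°, 0.09°, 301.34°, 3.42°, 10.87°, 9.79°.
Largest gap = 301.34° ⇒ minimal covering band is its complement: 360° − 301.34° = 58.66°.
Band runs from +161.18° eastward to -140.16°, crossing the antimeridian.

58.66°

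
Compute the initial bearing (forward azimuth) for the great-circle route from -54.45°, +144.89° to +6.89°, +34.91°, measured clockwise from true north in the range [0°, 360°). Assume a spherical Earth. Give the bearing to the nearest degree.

258°

Δλ = 34.91 − 144.89 = -109.98°.
θ = atan2( sin Δλ · cos φ₂ , cos φ₁ · sin φ₂ − sin φ₁ · cos φ₂ · cos Δλ )
  = atan2(-0.93302, -0.20625) = -102.465° → normalised to [0°, 360°): 257.535°.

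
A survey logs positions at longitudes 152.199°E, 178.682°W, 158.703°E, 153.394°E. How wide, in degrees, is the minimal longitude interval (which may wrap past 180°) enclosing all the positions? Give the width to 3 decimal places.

29.119°

Sort the longitudes: -178.682°, +152.199°, +153.394°, +158.703°.
Eastward gaps between consecutive values (wrapping around): 330.881°, 1.195°, 5.309°, 22.615°.
Largest gap = 330.881° ⇒ minimal covering band is its complement: 360° − 330.881° = 29.119°.
Band runs from +152.199° eastward to -178.682°, crossing the antimeridian.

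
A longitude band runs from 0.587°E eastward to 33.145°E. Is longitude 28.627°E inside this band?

Yes

Band width going east from +0.587° to +33.145°: ((33.145 − 0.587) mod 360) = 32.558°.
Offset of +28.627° east of the west edge: ((28.627 − 0.587) mod 360) = 28.040°.
28.040° ≤ 32.558° ⇒ inside.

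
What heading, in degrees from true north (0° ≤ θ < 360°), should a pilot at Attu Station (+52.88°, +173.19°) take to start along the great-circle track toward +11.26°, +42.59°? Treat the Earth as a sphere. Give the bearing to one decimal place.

Δλ = 42.59 − 173.19 = -130.60°.
θ = atan2( sin Δλ · cos φ₂ , cos φ₁ · sin φ₂ − sin φ₁ · cos φ₂ · cos Δλ )
  = atan2(-0.74466, 0.62676) = -49.913° → normalised to [0°, 360°): 310.087°.

310.1°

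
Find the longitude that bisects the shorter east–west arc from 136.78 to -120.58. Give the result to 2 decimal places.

Signed shortest Δλ from +136.78° to -120.58° is +102.64°.
Midpoint longitude = +136.78° + (+102.64°)/2 = +136.78° + 51.32° = +188.10°.
Normalise into (−180°, 180°]: -171.90°.
(The naïve average (+136.78 + -120.58)/2 = 8.1° is on the wrong side of the globe.)

-171.90°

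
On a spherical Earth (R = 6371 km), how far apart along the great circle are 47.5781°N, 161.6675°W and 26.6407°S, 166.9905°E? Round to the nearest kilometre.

8829 km

Δλ = 166.9905 − -161.6675 = 328.6580°; wrapped into (−180°, 180°]: -31.3420°.
Δφ = -26.6407 − 47.5781 = -74.2188°.
a = sin²(Δφ/2) + cos φ₁ · cos φ₂ · sin²(Δλ/2) = 0.408011.
c = 2·atan2(√a, √(1−a)) = 1.38576 rad → d = 6371·c ≈ 8828.70 km.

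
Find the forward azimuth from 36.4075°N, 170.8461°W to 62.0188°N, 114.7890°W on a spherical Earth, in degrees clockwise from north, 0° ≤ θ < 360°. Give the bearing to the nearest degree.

35°

Δλ = -114.7890 − -170.8461 = 56.0571°.
θ = atan2( sin Δλ · cos φ₂ , cos φ₁ · sin φ₂ − sin φ₁ · cos φ₂ · cos Δλ )
  = atan2(0.38923, 0.55525) = 35.031° → normalised to [0°, 360°): 35.031°.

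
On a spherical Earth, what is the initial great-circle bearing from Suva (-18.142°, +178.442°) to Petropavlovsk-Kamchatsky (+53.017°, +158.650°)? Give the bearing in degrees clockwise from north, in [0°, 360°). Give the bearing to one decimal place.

347.7°

Δλ = 158.650 − 178.442 = -19.792°.
θ = atan2( sin Δλ · cos φ₂ , cos φ₁ · sin φ₂ − sin φ₁ · cos φ₂ · cos Δλ )
  = atan2(-0.20370, 0.93535) = -12.286° → normalised to [0°, 360°): 347.714°.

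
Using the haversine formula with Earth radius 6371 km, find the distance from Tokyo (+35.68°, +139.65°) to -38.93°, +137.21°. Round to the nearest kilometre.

Δλ = 137.21 − 139.65 = -2.44°.
Δφ = -38.93 − 35.68 = -74.61°.
a = sin²(Δφ/2) + cos φ₁ · cos φ₂ · sin²(Δλ/2) = 0.367593.
c = 2·atan2(√a, √(1−a)) = 1.30278 rad → d = 6371·c ≈ 8300.04 km.

8300 km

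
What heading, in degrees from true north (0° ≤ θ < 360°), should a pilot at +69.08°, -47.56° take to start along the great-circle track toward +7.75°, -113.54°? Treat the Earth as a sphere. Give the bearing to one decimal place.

250.0°

Δλ = -113.54 − -47.56 = -65.98°.
θ = atan2( sin Δλ · cos φ₂ , cos φ₁ · sin φ₂ − sin φ₁ · cos φ₂ · cos Δλ )
  = atan2(-0.90506, -0.32860) = -109.954° → normalised to [0°, 360°): 250.046°.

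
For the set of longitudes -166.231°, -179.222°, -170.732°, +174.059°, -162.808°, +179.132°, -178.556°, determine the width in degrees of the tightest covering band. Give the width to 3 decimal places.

23.133°

Sort the longitudes: -179.222°, -178.556°, -170.732°, -166.231°, -162.808°, +174.059°, +179.132°.
Eastward gaps between consecutive values (wrapping around): 0.666°, 7.824°, 4.501°, 3.423°, 336.867°, 5.073°, 1.646°.
Largest gap = 336.867° ⇒ minimal covering band is its complement: 360° − 336.867° = 23.133°.
Band runs from +174.059° eastward to -162.808°, crossing the antimeridian.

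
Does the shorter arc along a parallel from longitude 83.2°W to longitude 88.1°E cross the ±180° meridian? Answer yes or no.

Signed shortest Δλ = ((88.1 − -83.2 + 180) mod 360) − 180 = 171.3°.
Going east by 171.3° from -83.2° reaches +88.1° without touching 180°.

No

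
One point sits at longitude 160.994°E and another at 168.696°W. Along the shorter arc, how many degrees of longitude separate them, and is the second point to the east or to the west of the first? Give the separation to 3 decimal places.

30.310° east

Raw difference: -168.696 − 160.994 = -329.69°.
Normalise into (−180°, 180°]: -329.69° + 360° = 30.31°.
Positive ⇒ the second point lies to the east; separation 30.310°.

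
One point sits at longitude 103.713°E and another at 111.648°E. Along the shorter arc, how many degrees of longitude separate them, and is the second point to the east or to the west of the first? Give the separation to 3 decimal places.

Raw difference: 111.648 − 103.713 = 7.935°.
Normalise into (−180°, 180°]: 7.935° stays 7.935°.
Positive ⇒ the second point lies to the east; separation 7.935°.

7.935° east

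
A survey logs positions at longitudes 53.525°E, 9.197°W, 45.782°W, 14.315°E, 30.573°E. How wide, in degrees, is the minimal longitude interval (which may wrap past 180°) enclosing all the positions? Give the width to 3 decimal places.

Sort the longitudes: -45.782°, -9.197°, +14.315°, +30.573°, +53.525°.
Eastward gaps between consecutive values (wrapping around): 36.585°, 23.512°, 16.258°, 22.952°, 260.693°.
Largest gap = 260.693° ⇒ minimal covering band is its complement: 360° − 260.693° = 99.307°.
Band runs from -45.782° eastward to +53.525°.

99.307°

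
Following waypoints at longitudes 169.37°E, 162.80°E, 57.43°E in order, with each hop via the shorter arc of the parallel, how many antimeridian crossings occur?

Leg 1: +169.37° → +162.80°, shortest Δλ = -6.57° (west) — does not cross 180°.
Leg 2: +162.80° → +57.43°, shortest Δλ = -105.37° (west) — does not cross 180°.
Total crossings: 0.

0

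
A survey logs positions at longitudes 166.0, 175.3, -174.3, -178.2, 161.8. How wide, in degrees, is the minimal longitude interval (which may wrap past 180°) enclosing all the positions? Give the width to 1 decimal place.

Sort the longitudes: -178.2°, -174.3°, +161.8°, +166.0°, +175.3°.
Eastward gaps between consecutive values (wrapping around): 3.9°, 336.1°, 4.2°, 9.3°, 6.5°.
Largest gap = 336.1° ⇒ minimal covering band is its complement: 360° − 336.1° = 23.9°.
Band runs from +161.8° eastward to -174.3°, crossing the antimeridian.

23.9°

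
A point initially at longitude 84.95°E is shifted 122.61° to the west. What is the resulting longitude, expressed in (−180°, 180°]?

37.66°W

Start at +84.95°; shift −122.61° → -37.66°.
-37.66° already lies in (−180°, 180°].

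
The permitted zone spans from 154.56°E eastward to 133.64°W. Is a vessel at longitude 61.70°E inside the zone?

No

Band width going east from +154.56° to -133.64°: ((-133.64 − 154.56) mod 360) = 71.80°.
Offset of +61.70° east of the west edge: ((61.70 − 154.56) mod 360) = 267.14°.
267.14° > 71.80° ⇒ outside.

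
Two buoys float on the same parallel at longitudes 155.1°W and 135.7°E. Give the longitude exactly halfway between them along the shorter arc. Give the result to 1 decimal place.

Signed shortest Δλ from -155.1° to +135.7° is -69.2°.
Midpoint longitude = -155.1° + (-69.2°)/2 = -155.1° − 34.6° = -189.7°.
Normalise into (−180°, 180°]: +170.3°.
(The naïve average (-155.1 + +135.7)/2 = -9.7° is on the wrong side of the globe.)

170.3°E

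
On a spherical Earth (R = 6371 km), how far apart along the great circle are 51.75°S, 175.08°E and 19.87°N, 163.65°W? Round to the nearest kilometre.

8228 km

Δλ = -163.65 − 175.08 = -338.73°; wrapped into (−180°, 180°]: 21.27°.
Δφ = 19.87 − -51.75 = 71.62°.
a = sin²(Δφ/2) + cos φ₁ · cos φ₂ · sin²(Δλ/2) = 0.362172.
c = 2·atan2(√a, √(1−a)) = 1.29152 rad → d = 6371·c ≈ 8228.30 km.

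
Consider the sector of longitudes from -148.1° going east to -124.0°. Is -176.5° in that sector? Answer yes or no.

Band width going east from -148.1° to -124.0°: ((-124.0 − -148.1) mod 360) = 24.1°.
Offset of -176.5° east of the west edge: ((-176.5 − -148.1) mod 360) = 331.6°.
331.6° > 24.1° ⇒ outside.

No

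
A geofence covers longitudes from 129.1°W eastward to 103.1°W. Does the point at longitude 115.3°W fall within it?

Band width going east from -129.1° to -103.1°: ((-103.1 − -129.1) mod 360) = 26.0°.
Offset of -115.3° east of the west edge: ((-115.3 − -129.1) mod 360) = 13.8°.
13.8° ≤ 26.0° ⇒ inside.

Yes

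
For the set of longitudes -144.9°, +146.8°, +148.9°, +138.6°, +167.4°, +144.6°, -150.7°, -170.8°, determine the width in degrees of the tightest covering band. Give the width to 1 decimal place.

Sort the longitudes: -170.8°, -150.7°, -144.9°, +138.6°, +144.6°, +146.8°, +148.9°, +167.4°.
Eastward gaps between consecutive values (wrapping around): 20.1°, 5.8°, 283.5°, 6.0°, 2.2°, 2.1°, 18.5°, 21.8°.
Largest gap = 283.5° ⇒ minimal covering band is its complement: 360° − 283.5° = 76.5°.
Band runs from +138.6° eastward to -144.9°, crossing the antimeridian.

76.5°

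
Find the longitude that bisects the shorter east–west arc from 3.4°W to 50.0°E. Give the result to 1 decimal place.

23.3°E

Signed shortest Δλ from -3.4° to +50.0° is +53.4°.
Midpoint longitude = -3.4° + (+53.4°)/2 = -3.4° + 26.7° = +23.3°.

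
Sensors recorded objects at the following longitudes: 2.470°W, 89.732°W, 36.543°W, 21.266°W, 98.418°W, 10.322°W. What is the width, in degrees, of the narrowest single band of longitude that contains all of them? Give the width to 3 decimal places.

Sort the longitudes: -98.418°, -89.732°, -36.543°, -21.266°, -10.322°, -2.470°.
Eastward gaps between consecutive values (wrapping around): 8.686°, 53.189°, 15.277°, 10.944°, 7.852°, 264.052°.
Largest gap = 264.052° ⇒ minimal covering band is its complement: 360° − 264.052° = 95.948°.
Band runs from -98.418° eastward to -2.470°.

95.948°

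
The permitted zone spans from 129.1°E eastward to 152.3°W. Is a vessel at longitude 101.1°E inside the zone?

Band width going east from +129.1° to -152.3°: ((-152.3 − 129.1) mod 360) = 78.6°.
Offset of +101.1° east of the west edge: ((101.1 − 129.1) mod 360) = 332.0°.
332.0° > 78.6° ⇒ outside.

No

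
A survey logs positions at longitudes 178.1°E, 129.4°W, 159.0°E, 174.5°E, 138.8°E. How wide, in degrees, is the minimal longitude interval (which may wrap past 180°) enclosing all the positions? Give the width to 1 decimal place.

91.8°

Sort the longitudes: -129.4°, +138.8°, +159.0°, +174.5°, +178.1°.
Eastward gaps between consecutive values (wrapping around): 268.2°, 20.2°, 15.5°, 3.6°, 52.5°.
Largest gap = 268.2° ⇒ minimal covering band is its complement: 360° − 268.2° = 91.8°.
Band runs from +138.8° eastward to -129.4°, crossing the antimeridian.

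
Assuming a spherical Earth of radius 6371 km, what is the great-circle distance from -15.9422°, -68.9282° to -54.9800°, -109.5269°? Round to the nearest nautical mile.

Δλ = -109.5269 − -68.9282 = -40.5987°.
Δφ = -54.9800 − -15.9422 = -39.0378°.
a = sin²(Δφ/2) + cos φ₁ · cos φ₂ · sin²(Δλ/2) = 0.178047.
c = 2·atan2(√a, √(1−a)) = 0.87120 rad → d = 6371·c ≈ 5550.43 km ≈ 2996.99 nmi.

2997 nmi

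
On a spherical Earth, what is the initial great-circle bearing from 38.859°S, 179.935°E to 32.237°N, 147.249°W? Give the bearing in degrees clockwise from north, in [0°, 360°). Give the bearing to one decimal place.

Δλ = -147.249 − 179.935 = -327.184°; wrapped into (−180°, 180°]: 32.816°.
θ = atan2( sin Δλ · cos φ₂ , cos φ₁ · sin φ₂ − sin φ₁ · cos φ₂ · cos Δλ )
  = atan2(0.45840, 0.86137) = 28.021° → normalised to [0°, 360°): 28.021°.

28.0°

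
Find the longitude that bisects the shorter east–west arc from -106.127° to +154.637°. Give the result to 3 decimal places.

Signed shortest Δλ from -106.127° to +154.637° is -99.236°.
Midpoint longitude = -106.127° + (-99.236°)/2 = -106.127° − 49.618° = -155.745°.
(The naïve average (-106.127 + +154.637)/2 = 24.255° is on the wrong side of the globe.)

-155.745°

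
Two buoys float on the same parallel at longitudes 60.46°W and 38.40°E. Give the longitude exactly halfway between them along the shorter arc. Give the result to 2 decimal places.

Signed shortest Δλ from -60.46° to +38.40° is +98.86°.
Midpoint longitude = -60.46° + (+98.86°)/2 = -60.46° + 49.43° = -11.03°.

11.03°W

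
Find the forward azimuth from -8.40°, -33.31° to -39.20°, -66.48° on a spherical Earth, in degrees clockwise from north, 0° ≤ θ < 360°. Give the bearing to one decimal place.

Δλ = -66.48 − -33.31 = -33.17°.
θ = atan2( sin Δλ · cos φ₂ , cos φ₁ · sin φ₂ − sin φ₁ · cos φ₂ · cos Δλ )
  = atan2(-0.42399, -0.53049) = -141.367° → normalised to [0°, 360°): 218.633°.

218.6°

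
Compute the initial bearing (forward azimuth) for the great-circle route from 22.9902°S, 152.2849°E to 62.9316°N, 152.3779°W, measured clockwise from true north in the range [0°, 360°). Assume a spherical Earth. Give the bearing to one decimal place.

22.1°

Δλ = -152.3779 − 152.2849 = -304.6628°; wrapped into (−180°, 180°]: 55.3372°.
θ = atan2( sin Δλ · cos φ₂ , cos φ₁ · sin φ₂ − sin φ₁ · cos φ₂ · cos Δλ )
  = atan2(0.37429, 0.92082) = 22.120° → normalised to [0°, 360°): 22.120°.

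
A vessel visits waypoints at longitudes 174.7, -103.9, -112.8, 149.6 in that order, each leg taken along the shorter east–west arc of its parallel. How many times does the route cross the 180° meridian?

Leg 1: +174.7° → -103.9°, shortest Δλ = 81.4° (east) — crosses 180°.
Leg 2: -103.9° → -112.8°, shortest Δλ = -8.9° (west) — does not cross 180°.
Leg 3: -112.8° → +149.6°, shortest Δλ = -97.6° (west) — crosses 180°.
Total crossings: 2.

2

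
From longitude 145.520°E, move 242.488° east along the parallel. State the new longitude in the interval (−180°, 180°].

Start at +145.520°; shift +242.488° → +388.008°.
+388.008° lies outside (−180°, 180°]; subtract 360° → +28.008°.

28.008°E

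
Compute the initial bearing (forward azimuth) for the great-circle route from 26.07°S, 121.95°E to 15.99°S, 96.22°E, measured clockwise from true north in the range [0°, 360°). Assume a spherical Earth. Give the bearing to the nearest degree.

288°

Δλ = 96.22 − 121.95 = -25.73°.
θ = atan2( sin Δλ · cos φ₂ , cos φ₁ · sin φ₂ − sin φ₁ · cos φ₂ · cos Δλ )
  = atan2(-0.41733, 0.13314) = -72.307° → normalised to [0°, 360°): 287.693°.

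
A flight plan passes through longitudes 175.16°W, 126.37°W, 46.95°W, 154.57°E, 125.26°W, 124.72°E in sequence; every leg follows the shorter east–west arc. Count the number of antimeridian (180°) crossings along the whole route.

Leg 1: -175.16° → -126.37°, shortest Δλ = 48.79° (east) — does not cross 180°.
Leg 2: -126.37° → -46.95°, shortest Δλ = 79.42° (east) — does not cross 180°.
Leg 3: -46.95° → +154.57°, shortest Δλ = -158.48° (west) — crosses 180°.
Leg 4: +154.57° → -125.26°, shortest Δλ = 80.17° (east) — crosses 180°.
Leg 5: -125.26° → +124.72°, shortest Δλ = -110.02° (west) — crosses 180°.
Total crossings: 3.

3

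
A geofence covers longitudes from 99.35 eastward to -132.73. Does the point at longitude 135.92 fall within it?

Yes

Band width going east from +99.35° to -132.73°: ((-132.73 − 99.35) mod 360) = 127.92°.
Offset of +135.92° east of the west edge: ((135.92 − 99.35) mod 360) = 36.57°.
36.57° ≤ 127.92° ⇒ inside.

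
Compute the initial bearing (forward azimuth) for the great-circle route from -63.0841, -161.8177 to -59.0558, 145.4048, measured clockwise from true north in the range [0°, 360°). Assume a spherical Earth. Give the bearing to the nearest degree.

255°

Δλ = 145.4048 − -161.8177 = 307.2225°; wrapped into (−180°, 180°]: -52.7775°.
θ = atan2( sin Δλ · cos φ₂ , cos φ₁ · sin φ₂ − sin φ₁ · cos φ₂ · cos Δλ )
  = atan2(-0.40946, -0.11090) = -105.155° → normalised to [0°, 360°): 254.845°.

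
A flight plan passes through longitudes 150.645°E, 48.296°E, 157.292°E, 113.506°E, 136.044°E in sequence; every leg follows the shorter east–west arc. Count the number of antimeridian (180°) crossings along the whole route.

0

Leg 1: +150.645° → +48.296°, shortest Δλ = -102.349° (west) — does not cross 180°.
Leg 2: +48.296° → +157.292°, shortest Δλ = 108.996° (east) — does not cross 180°.
Leg 3: +157.292° → +113.506°, shortest Δλ = -43.786° (west) — does not cross 180°.
Leg 4: +113.506° → +136.044°, shortest Δλ = 22.538° (east) — does not cross 180°.
Total crossings: 0.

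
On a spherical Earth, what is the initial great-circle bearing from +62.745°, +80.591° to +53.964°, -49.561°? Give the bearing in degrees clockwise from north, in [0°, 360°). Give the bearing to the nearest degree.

328°

Δλ = -49.561 − 80.591 = -130.152°.
θ = atan2( sin Δλ · cos φ₂ , cos φ₁ · sin φ₂ − sin φ₁ · cos φ₂ · cos Δλ )
  = atan2(-0.44965, 0.70755) = -32.436° → normalised to [0°, 360°): 327.564°.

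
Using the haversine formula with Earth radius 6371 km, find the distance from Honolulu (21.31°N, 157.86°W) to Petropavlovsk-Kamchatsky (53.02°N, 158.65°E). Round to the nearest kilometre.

5095 km

Δλ = 158.65 − -157.86 = 316.51°; wrapped into (−180°, 180°]: -43.49°.
Δφ = 53.02 − 21.31 = 31.71°.
a = sin²(Δφ/2) + cos φ₁ · cos φ₂ · sin²(Δλ/2) = 0.151558.
c = 2·atan2(√a, √(1−a)) = 0.79975 rad → d = 6371·c ≈ 5095.22 km.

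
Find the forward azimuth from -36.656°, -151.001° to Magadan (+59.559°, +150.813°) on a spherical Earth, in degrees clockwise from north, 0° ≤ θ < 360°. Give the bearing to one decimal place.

333.2°

Δλ = 150.813 − -151.001 = 301.814°; wrapped into (−180°, 180°]: -58.186°.
θ = atan2( sin Δλ · cos φ₂ , cos φ₁ · sin φ₂ − sin φ₁ · cos φ₂ · cos Δλ )
  = atan2(-0.43053, 0.85110) = -26.833° → normalised to [0°, 360°): 333.167°.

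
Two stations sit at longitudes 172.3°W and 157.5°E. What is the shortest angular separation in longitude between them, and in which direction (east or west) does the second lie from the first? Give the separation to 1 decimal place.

Raw difference: 157.5 − -172.3 = 329.8°.
Normalise into (−180°, 180°]: 329.8° − 360° = -30.2°.
Negative ⇒ the second point lies to the west; separation 30.2°.

30.2° west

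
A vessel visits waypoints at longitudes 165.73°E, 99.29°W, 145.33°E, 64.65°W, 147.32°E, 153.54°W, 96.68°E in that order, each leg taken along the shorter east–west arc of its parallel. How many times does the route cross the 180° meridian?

Leg 1: +165.73° → -99.29°, shortest Δλ = 94.98° (east) — crosses 180°.
Leg 2: -99.29° → +145.33°, shortest Δλ = -115.38° (west) — crosses 180°.
Leg 3: +145.33° → -64.65°, shortest Δλ = 150.02° (east) — crosses 180°.
Leg 4: -64.65° → +147.32°, shortest Δλ = -148.03° (west) — crosses 180°.
Leg 5: +147.32° → -153.54°, shortest Δλ = 59.14° (east) — crosses 180°.
Leg 6: -153.54° → +96.68°, shortest Δλ = -109.78° (west) — crosses 180°.
Total crossings: 6.

6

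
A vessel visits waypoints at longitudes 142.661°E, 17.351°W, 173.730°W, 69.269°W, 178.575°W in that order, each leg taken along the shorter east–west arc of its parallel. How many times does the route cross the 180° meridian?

Leg 1: +142.661° → -17.351°, shortest Δλ = -160.012° (west) — does not cross 180°.
Leg 2: -17.351° → -173.730°, shortest Δλ = -156.379° (west) — does not cross 180°.
Leg 3: -173.730° → -69.269°, shortest Δλ = 104.461° (east) — does not cross 180°.
Leg 4: -69.269° → -178.575°, shortest Δλ = -109.306° (west) — does not cross 180°.
Total crossings: 0.

0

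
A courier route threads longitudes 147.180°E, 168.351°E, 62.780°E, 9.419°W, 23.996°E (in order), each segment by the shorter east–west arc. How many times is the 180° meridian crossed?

0

Leg 1: +147.180° → +168.351°, shortest Δλ = 21.171° (east) — does not cross 180°.
Leg 2: +168.351° → +62.780°, shortest Δλ = -105.571° (west) — does not cross 180°.
Leg 3: +62.780° → -9.419°, shortest Δλ = -72.199° (west) — does not cross 180°.
Leg 4: -9.419° → +23.996°, shortest Δλ = 33.415° (east) — does not cross 180°.
Total crossings: 0.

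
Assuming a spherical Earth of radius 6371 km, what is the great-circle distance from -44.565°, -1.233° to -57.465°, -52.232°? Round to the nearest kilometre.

Δλ = -52.232 − -1.233 = -50.999°.
Δφ = -57.465 − -44.565 = -12.900°.
a = sin²(Δφ/2) + cos φ₁ · cos φ₂ · sin²(Δλ/2) = 0.083633.
c = 2·atan2(√a, √(1−a)) = 0.58677 rad → d = 6371·c ≈ 3738.31 km.

3738 km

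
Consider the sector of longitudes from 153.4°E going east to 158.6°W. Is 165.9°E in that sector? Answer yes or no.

Band width going east from +153.4° to -158.6°: ((-158.6 − 153.4) mod 360) = 48.0°.
Offset of +165.9° east of the west edge: ((165.9 − 153.4) mod 360) = 12.5°.
12.5° ≤ 48.0° ⇒ inside.

Yes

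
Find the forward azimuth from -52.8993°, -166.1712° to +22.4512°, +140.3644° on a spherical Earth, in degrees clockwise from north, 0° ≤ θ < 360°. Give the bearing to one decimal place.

312.0°

Δλ = 140.3644 − -166.1712 = 306.5356°; wrapped into (−180°, 180°]: -53.4644°.
θ = atan2( sin Δλ · cos φ₂ , cos φ₁ · sin φ₂ − sin φ₁ · cos φ₂ · cos Δλ )
  = atan2(-0.74259, 0.66919) = -47.976° → normalised to [0°, 360°): 312.024°.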